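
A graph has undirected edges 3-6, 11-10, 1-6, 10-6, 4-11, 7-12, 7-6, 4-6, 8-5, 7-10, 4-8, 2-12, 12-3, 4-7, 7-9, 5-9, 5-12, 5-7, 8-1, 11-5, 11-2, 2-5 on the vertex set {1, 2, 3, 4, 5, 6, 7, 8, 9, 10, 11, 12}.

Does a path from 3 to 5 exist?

Explore from 3.
Distance 1: reach 6, 12.
Distance 2: reach 1, 2, 4, 5, 7, 10.
Found 5.

Yes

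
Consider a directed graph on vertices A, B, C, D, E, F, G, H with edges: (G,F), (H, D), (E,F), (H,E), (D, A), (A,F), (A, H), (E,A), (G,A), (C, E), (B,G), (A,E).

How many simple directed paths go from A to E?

A→E
A→H→E

2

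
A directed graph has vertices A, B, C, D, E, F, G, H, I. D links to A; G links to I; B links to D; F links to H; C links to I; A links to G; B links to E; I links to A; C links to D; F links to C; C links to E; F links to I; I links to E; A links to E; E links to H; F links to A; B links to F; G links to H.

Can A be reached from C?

Explore from C.
Distance 1: reach D, E, I.
Distance 2: reach A, H.
Found A.

Yes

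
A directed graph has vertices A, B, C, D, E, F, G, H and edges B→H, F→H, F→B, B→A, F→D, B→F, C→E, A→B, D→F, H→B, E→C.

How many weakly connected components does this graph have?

From A: component {A, B, D, F, H}.
From C: component {C, E}.
From G: component {G}.
That's 3 components.

3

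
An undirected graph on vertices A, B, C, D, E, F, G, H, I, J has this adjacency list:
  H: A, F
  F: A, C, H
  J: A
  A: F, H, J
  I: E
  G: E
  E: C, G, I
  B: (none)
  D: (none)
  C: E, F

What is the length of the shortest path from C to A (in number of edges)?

2

Distance 0: C.
Distance 1: E, F.
Distance 2: A, G, H, I — contains A.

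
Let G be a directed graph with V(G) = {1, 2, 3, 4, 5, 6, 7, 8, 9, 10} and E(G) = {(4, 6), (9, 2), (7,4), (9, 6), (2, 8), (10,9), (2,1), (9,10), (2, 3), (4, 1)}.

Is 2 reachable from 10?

Yes

Explore from 10.
Distance 1: reach 9.
Distance 2: reach 2, 6.
Found 2.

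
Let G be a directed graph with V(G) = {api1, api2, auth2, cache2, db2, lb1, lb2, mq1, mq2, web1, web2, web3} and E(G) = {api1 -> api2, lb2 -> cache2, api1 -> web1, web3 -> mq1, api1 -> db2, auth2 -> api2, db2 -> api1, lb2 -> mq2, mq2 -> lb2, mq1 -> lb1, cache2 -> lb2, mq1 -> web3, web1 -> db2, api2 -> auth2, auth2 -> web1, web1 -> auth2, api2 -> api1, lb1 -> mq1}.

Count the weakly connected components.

4

From api1: component {api1, api2, auth2, db2, web1}.
From cache2: component {cache2, lb2, mq2}.
From lb1: component {lb1, mq1, web3}.
From web2: component {web2}.
That's 4 components.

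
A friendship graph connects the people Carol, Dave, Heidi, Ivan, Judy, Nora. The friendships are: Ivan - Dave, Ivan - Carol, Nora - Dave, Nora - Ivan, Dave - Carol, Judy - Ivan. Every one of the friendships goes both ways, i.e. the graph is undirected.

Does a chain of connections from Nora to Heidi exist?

Explore from Nora.
Distance 1: reach Dave, Ivan.
Distance 2: reach Carol, Judy.
The search is exhausted without reaching Heidi; it lies in a different component.

No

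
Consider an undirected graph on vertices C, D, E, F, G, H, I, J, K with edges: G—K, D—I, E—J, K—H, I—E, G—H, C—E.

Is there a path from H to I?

Explore from H.
Distance 1: reach G, K.
The search is exhausted without reaching I; it lies in a different component.

No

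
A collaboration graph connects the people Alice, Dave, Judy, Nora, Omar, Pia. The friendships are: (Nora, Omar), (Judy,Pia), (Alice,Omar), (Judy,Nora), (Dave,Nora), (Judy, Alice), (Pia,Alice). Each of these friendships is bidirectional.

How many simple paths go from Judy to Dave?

3

Judy–Alice–Omar–Nora–Dave
Judy–Nora–Dave
Judy–Pia–Alice–Omar–Nora–Dave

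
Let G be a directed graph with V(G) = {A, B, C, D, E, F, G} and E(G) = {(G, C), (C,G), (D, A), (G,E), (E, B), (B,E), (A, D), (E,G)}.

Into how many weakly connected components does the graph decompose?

3

From A: component {A, D}.
From B: component {B, C, E, G}.
From F: component {F}.
That's 3 components.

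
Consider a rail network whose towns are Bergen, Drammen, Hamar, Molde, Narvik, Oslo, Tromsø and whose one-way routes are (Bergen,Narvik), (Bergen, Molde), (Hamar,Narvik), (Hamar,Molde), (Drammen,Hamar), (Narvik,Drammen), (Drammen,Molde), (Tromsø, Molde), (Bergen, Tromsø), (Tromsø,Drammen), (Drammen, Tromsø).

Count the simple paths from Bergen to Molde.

7

Bergen→Molde
Bergen→Narvik→Drammen→Hamar→Molde
Bergen→Narvik→Drammen→Molde
Bergen→Narvik→Drammen→Tromsø→Molde
Bergen→Tromsø→Drammen→Hamar→Molde
Bergen→Tromsø→Drammen→Molde
Bergen→Tromsø→Molde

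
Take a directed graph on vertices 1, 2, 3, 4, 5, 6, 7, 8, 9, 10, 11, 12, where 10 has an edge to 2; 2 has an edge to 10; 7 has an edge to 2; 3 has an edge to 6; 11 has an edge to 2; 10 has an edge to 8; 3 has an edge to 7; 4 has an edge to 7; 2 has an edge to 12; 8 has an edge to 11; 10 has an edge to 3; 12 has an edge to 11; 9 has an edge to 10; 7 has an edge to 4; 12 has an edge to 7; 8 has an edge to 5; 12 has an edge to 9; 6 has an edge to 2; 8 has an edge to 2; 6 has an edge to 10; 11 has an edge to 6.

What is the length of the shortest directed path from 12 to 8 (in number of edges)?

3

Distance 0: 12.
Distance 1: 7, 9, 11.
Distance 2: 2, 4, 6, 10.
Distance 3: 3, 8 — contains 8.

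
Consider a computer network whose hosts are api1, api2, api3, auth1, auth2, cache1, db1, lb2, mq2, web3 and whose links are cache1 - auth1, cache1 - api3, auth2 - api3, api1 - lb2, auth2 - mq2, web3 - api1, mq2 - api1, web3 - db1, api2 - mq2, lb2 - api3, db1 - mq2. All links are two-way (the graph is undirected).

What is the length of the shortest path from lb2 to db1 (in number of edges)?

Distance 0: lb2.
Distance 1: api1, api3.
Distance 2: auth2, cache1, mq2, web3.
Distance 3: api2, auth1, db1 — contains db1.

3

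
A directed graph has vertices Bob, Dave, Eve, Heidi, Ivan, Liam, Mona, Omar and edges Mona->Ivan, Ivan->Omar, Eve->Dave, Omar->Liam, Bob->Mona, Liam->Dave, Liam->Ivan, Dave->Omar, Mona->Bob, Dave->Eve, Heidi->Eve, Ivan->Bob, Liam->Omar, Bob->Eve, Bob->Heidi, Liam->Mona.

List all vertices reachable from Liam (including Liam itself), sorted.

Bob, Dave, Eve, Heidi, Ivan, Liam, Mona, Omar

Start at Liam.
Its neighbours: Dave, Ivan, Mona, Omar.
Then their neighbours: Bob, Eve.
Then next layer: Heidi.
Every vertex is now reached.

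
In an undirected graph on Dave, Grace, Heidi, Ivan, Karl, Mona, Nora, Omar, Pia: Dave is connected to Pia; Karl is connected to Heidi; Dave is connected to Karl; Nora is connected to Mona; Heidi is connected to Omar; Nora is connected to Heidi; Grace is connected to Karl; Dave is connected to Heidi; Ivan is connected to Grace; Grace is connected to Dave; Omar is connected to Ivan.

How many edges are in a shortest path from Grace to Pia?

Distance 0: Grace.
Distance 1: Dave, Ivan, Karl.
Distance 2: Heidi, Omar, Pia — contains Pia.

2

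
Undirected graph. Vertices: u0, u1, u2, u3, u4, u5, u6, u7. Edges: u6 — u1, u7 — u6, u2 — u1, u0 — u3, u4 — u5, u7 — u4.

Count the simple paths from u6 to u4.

u6–u7–u4

1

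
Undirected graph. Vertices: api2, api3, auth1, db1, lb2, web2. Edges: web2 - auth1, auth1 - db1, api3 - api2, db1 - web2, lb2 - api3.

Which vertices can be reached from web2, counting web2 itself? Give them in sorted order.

auth1, db1, web2

Start at web2.
Its neighbours: auth1, db1.
Nothing further is reachable.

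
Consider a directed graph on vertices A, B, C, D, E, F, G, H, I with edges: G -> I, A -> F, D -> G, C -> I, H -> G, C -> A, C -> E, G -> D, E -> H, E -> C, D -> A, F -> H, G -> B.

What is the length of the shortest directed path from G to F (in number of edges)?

3

Distance 0: G.
Distance 1: B, D, I.
Distance 2: A.
Distance 3: F — contains F.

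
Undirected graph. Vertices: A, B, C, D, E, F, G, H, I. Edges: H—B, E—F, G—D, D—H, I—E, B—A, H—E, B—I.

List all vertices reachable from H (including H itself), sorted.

Start at H.
Its neighbours: B, D, E.
Then their neighbours: A, F, G, I.
Nothing further is reachable.

A, B, D, E, F, G, H, I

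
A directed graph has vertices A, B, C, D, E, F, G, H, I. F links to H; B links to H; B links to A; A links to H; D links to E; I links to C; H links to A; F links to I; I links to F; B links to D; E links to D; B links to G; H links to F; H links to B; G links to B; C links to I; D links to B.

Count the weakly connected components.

From A: component {A, B, C, D, E, F, G, H, I}.
That's 1 component.

1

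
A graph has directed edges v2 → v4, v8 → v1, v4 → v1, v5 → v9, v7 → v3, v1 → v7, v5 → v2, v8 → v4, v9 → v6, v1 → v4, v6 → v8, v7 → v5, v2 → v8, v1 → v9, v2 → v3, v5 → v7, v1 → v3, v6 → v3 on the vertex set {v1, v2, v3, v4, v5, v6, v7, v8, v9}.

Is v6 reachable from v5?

Explore from v5.
Distance 1: reach v2, v7, v9.
Distance 2: reach v3, v4, v6, v8.
Found v6.

Yes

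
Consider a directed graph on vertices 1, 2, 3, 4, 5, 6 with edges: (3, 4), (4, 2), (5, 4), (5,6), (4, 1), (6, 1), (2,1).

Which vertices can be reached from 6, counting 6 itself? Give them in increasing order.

Start at 6.
Its neighbours: 1.
Nothing further is reachable.

1, 6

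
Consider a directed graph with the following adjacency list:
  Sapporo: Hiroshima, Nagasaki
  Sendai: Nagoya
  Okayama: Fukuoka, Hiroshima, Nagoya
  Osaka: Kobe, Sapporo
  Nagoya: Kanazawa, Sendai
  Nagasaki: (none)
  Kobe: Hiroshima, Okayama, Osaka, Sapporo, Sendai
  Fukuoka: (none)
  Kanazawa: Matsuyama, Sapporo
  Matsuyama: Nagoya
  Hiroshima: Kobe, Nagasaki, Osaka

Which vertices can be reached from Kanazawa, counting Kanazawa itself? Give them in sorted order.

Start at Kanazawa.
Its neighbours: Matsuyama, Sapporo.
Then their neighbours: Hiroshima, Nagasaki, Nagoya.
Then next layer: Kobe, Osaka, Sendai.
Then next layer: Okayama.
Then next layer: Fukuoka.
Every vertex is now reached.

Fukuoka, Hiroshima, Kanazawa, Kobe, Matsuyama, Nagasaki, Nagoya, Okayama, Osaka, Sapporo, Sendai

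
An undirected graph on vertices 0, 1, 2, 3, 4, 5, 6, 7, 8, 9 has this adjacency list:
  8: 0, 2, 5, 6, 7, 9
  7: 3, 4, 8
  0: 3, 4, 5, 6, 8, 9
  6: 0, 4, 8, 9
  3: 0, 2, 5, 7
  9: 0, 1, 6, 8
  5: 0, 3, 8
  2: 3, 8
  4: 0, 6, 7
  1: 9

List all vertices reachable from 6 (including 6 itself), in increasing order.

Start at 6.
Its neighbours: 0, 4, 8, 9.
Then their neighbours: 1, 2, 3, 5, 7.
Every vertex is now reached.

0, 1, 2, 3, 4, 5, 6, 7, 8, 9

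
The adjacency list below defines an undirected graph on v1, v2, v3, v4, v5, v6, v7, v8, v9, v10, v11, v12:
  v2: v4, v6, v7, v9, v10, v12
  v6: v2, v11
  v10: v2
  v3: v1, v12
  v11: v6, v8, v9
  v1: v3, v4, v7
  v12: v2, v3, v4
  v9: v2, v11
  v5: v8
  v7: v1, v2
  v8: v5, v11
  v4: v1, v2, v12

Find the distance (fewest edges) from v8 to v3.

5

Distance 0: v8.
Distance 1: v5, v11.
Distance 2: v6, v9.
Distance 3: v2.
Distance 4: v4, v7, v10, v12.
Distance 5: v1, v3 — contains v3.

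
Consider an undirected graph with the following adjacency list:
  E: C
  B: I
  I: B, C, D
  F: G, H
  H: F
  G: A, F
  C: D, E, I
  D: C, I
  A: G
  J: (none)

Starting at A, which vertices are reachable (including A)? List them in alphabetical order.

A, F, G, H

Start at A.
Its neighbours: G.
Then their neighbours: F.
Then next layer: H.
Nothing further is reachable.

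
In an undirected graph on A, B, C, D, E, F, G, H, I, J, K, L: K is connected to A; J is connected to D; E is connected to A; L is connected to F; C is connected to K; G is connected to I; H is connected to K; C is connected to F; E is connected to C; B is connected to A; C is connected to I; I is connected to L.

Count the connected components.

From A: component {A, B, C, E, F, G, H, I, K, L}.
From D: component {D, J}.
That's 2 components.

2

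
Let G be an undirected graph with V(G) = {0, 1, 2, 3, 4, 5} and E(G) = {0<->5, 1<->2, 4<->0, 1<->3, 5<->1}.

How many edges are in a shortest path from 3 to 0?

3

Distance 0: 3.
Distance 1: 1.
Distance 2: 2, 5.
Distance 3: 0 — contains 0.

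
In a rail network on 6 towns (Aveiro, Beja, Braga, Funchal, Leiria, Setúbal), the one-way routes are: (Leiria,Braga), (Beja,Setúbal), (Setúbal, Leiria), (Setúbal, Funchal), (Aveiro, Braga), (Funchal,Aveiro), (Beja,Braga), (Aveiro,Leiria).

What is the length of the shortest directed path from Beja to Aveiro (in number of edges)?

Distance 0: Beja.
Distance 1: Braga, Setúbal.
Distance 2: Funchal, Leiria.
Distance 3: Aveiro — contains Aveiro.

3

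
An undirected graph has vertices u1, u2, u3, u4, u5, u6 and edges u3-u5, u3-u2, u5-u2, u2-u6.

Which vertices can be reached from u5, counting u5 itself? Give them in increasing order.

u2, u3, u5, u6

Start at u5.
Its neighbours: u2, u3.
Then their neighbours: u6.
Nothing further is reachable.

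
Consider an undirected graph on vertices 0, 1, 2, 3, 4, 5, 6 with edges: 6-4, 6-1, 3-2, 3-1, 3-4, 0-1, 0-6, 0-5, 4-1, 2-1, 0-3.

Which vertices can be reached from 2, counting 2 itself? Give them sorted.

Start at 2.
Its neighbours: 1, 3.
Then their neighbours: 0, 4, 6.
Then next layer: 5.
Every vertex is now reached.

0, 1, 2, 3, 4, 5, 6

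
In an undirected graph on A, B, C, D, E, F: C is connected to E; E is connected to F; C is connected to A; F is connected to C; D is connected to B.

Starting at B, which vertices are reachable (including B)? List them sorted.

Start at B.
Its neighbours: D.
Nothing further is reachable.

B, D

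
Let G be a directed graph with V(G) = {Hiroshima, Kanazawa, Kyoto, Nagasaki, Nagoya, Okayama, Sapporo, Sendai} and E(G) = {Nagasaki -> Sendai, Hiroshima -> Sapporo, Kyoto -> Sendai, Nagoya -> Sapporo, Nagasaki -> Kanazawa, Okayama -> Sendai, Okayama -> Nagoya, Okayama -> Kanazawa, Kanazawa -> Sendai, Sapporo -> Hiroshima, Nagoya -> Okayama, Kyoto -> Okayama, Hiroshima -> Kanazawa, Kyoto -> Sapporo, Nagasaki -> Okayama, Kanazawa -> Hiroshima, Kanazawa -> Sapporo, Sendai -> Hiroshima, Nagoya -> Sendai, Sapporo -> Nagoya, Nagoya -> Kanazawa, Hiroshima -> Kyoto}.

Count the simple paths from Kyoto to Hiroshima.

18

Kyoto→Okayama→Kanazawa→Hiroshima
Kyoto→Okayama→Kanazawa→Sapporo→Hiroshima
Kyoto→Okayama→Kanazawa→Sapporo→Nagoya→Sendai→Hiroshima
Kyoto→Okayama→Kanazawa→Sendai→Hiroshima
Kyoto→Okayama→Nagoya→Kanazawa→Hiroshima
Kyoto→Okayama→Nagoya→Kanazawa→Sapporo→Hiroshima
Kyoto→Okayama→Nagoya→Kanazawa→Sendai→Hiroshima
Kyoto→Okayama→Nagoya→Sapporo→Hiroshima
... and 10 more.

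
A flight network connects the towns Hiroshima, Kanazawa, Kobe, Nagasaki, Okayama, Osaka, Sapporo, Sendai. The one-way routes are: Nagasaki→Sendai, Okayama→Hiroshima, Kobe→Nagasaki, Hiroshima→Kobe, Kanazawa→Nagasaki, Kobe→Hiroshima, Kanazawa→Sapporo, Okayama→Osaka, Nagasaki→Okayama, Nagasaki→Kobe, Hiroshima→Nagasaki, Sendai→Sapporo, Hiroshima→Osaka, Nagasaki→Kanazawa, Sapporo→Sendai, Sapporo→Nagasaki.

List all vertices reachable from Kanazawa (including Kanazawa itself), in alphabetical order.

Hiroshima, Kanazawa, Kobe, Nagasaki, Okayama, Osaka, Sapporo, Sendai

Start at Kanazawa.
Its neighbours: Nagasaki, Sapporo.
Then their neighbours: Kobe, Okayama, Sendai.
Then next layer: Hiroshima, Osaka.
Every vertex is now reached.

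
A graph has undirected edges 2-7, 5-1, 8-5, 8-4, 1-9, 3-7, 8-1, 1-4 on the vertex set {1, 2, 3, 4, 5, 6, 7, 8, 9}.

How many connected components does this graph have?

From 1: component {1, 4, 5, 8, 9}.
From 2: component {2, 3, 7}.
From 6: component {6}.
That's 3 components.

3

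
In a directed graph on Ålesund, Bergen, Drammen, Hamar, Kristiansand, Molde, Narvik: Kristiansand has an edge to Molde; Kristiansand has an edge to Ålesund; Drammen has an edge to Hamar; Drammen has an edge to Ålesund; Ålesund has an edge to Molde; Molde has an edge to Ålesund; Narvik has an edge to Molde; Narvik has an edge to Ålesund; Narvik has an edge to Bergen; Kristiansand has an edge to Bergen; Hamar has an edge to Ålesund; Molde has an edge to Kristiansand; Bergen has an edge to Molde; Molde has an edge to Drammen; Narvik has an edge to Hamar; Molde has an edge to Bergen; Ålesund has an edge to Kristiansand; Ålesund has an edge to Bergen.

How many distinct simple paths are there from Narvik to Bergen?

Narvik→Ålesund→Bergen
Narvik→Ålesund→Kristiansand→Bergen
Narvik→Ålesund→Kristiansand→Molde→Bergen
Narvik→Ålesund→Molde→Bergen
Narvik→Ålesund→Molde→Kristiansand→Bergen
Narvik→Bergen
Narvik→Hamar→Ålesund→Bergen
Narvik→Hamar→Ålesund→Kristiansand→Bergen
... and 12 more.

20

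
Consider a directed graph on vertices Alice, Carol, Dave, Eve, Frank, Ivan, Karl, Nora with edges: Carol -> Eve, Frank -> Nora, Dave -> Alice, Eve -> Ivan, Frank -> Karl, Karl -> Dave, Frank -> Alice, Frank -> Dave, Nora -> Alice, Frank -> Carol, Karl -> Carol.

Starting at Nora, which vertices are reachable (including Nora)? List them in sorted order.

Start at Nora.
Its neighbours: Alice.
Nothing further is reachable.

Alice, Nora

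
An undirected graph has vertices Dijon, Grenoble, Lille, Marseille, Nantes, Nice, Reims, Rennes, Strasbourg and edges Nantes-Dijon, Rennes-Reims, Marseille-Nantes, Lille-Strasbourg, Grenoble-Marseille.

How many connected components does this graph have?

From Dijon: component {Dijon, Grenoble, Marseille, Nantes}.
From Lille: component {Lille, Strasbourg}.
From Nice: component {Nice}.
From Reims: component {Reims, Rennes}.
That's 4 components.

4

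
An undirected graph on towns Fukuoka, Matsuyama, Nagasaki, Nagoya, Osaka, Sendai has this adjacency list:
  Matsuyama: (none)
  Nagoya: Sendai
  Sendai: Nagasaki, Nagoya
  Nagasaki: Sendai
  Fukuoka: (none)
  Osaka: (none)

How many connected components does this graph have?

From Fukuoka: component {Fukuoka}.
From Matsuyama: component {Matsuyama}.
From Nagasaki: component {Nagasaki, Nagoya, Sendai}.
From Osaka: component {Osaka}.
That's 4 components.

4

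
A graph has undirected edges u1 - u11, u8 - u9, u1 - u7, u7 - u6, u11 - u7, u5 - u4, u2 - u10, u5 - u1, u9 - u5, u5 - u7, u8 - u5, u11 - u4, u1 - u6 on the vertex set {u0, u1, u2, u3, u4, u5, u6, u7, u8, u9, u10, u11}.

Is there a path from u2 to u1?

Explore from u2.
Distance 1: reach u10.
The search is exhausted without reaching u1; it lies in a different component.

No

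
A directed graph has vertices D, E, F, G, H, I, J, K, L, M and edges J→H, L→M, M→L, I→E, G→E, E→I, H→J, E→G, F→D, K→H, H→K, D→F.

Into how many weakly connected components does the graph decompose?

From D: component {D, F}.
From E: component {E, G, I}.
From H: component {H, J, K}.
From L: component {L, M}.
That's 4 components.

4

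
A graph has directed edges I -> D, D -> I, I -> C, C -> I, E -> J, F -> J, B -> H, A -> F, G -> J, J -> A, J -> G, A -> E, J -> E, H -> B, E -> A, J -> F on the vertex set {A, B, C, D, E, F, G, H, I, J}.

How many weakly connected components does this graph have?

3

From A: component {A, E, F, G, J}.
From B: component {B, H}.
From C: component {C, D, I}.
That's 3 components.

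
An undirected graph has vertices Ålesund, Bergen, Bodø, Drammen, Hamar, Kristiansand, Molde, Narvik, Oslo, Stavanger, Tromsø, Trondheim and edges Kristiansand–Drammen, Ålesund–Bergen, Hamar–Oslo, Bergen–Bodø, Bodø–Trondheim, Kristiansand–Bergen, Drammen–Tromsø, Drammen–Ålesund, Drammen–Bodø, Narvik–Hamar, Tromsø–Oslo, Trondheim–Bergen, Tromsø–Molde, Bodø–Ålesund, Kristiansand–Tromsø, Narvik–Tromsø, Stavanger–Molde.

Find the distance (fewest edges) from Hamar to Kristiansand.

Distance 0: Hamar.
Distance 1: Narvik, Oslo.
Distance 2: Tromsø.
Distance 3: Drammen, Kristiansand, Molde — contains Kristiansand.

3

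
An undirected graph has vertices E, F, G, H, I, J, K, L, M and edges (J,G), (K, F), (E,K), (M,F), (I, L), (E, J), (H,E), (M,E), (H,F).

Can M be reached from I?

Explore from I.
Distance 1: reach L.
The search is exhausted without reaching M; it lies in a different component.

No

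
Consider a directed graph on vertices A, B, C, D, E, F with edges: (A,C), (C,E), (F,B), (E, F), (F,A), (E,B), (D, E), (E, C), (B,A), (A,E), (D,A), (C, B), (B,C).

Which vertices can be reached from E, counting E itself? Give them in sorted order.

Start at E.
Its neighbours: B, C, F.
Then their neighbours: A.
Nothing further is reachable.

A, B, C, E, F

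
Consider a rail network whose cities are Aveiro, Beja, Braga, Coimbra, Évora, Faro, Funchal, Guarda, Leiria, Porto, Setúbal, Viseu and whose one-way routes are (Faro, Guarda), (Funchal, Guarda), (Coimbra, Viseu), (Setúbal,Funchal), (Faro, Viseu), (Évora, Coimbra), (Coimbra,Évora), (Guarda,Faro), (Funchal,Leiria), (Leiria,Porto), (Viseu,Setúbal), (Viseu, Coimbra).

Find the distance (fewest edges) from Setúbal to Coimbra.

Distance 0: Setúbal.
Distance 1: Funchal.
Distance 2: Guarda, Leiria.
Distance 3: Faro, Porto.
Distance 4: Viseu.
Distance 5: Coimbra — contains Coimbra.

5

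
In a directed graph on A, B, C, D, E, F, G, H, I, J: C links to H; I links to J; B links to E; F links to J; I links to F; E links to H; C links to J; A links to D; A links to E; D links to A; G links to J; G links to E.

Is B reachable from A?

Explore from A.
Distance 1: reach D, E.
Distance 2: reach H.
The search from A is exhausted; no directed path reaches B.

No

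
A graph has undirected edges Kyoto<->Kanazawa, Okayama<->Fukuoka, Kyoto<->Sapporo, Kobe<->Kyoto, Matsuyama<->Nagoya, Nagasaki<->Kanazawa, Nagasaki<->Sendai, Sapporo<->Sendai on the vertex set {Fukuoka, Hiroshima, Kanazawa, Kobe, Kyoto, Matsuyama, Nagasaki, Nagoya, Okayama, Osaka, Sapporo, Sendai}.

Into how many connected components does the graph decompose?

From Fukuoka: component {Fukuoka, Okayama}.
From Hiroshima: component {Hiroshima}.
From Kanazawa: component {Kanazawa, Kobe, Kyoto, Nagasaki, Sapporo, Sendai}.
From Matsuyama: component {Matsuyama, Nagoya}.
From Osaka: component {Osaka}.
That's 5 components.

5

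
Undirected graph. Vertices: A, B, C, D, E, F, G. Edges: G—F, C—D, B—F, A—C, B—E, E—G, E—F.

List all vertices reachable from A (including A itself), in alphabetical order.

A, C, D

Start at A.
Its neighbours: C.
Then their neighbours: D.
Nothing further is reachable.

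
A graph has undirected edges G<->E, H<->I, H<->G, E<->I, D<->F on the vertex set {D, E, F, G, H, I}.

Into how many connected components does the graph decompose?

From D: component {D, F}.
From E: component {E, G, H, I}.
That's 2 components.

2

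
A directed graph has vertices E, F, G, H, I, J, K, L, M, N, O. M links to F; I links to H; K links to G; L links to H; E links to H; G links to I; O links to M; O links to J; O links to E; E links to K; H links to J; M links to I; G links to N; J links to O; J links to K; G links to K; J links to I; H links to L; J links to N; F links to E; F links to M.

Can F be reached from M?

Yes

Explore from M.
Distance 1: reach F, I.
Found F.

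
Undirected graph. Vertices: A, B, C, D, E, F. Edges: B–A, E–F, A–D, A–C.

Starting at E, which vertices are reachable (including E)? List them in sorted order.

Start at E.
Its neighbours: F.
Nothing further is reachable.

E, F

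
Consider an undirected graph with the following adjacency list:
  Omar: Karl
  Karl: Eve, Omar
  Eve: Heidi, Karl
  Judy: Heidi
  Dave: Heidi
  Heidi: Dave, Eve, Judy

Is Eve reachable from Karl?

Explore from Karl.
Distance 1: reach Eve, Omar.
Found Eve.

Yes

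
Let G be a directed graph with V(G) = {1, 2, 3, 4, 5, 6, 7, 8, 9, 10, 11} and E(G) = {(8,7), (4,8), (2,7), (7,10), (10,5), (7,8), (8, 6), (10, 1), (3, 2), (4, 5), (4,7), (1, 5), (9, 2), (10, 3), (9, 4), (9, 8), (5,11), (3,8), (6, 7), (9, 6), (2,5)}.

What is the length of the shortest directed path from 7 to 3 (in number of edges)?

Distance 0: 7.
Distance 1: 8, 10.
Distance 2: 1, 3, 5, 6 — contains 3.

2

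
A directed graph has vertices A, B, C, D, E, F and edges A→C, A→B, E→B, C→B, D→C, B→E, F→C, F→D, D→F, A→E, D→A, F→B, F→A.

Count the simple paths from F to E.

F→A→B→E
F→A→C→B→E
F→A→E
F→B→E
F→C→B→E
F→D→A→B→E
F→D→A→C→B→E
F→D→A→E
F→D→C→B→E

9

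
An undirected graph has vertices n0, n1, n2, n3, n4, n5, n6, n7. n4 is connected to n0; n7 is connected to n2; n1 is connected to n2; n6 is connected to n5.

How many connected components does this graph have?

From n0: component {n0, n4}.
From n1: component {n1, n2, n7}.
From n3: component {n3}.
From n5: component {n5, n6}.
That's 4 components.

4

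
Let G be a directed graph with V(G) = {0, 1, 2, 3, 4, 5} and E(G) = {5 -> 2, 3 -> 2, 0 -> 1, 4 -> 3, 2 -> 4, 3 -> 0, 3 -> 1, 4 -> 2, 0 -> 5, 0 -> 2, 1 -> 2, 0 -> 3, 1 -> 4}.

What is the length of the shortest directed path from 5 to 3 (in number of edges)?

Distance 0: 5.
Distance 1: 2.
Distance 2: 4.
Distance 3: 3 — contains 3.

3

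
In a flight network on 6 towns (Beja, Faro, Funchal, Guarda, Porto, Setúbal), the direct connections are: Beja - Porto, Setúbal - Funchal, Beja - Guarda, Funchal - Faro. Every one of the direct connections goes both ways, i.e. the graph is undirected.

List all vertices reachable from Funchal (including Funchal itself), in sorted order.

Faro, Funchal, Setúbal

Start at Funchal.
Its neighbours: Faro, Setúbal.
Nothing further is reachable.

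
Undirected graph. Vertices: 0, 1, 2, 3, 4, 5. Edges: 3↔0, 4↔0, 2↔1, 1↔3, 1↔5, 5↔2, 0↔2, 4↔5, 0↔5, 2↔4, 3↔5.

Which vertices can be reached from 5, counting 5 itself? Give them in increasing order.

Start at 5.
Its neighbours: 0, 1, 2, 3, 4.
Every vertex is now reached.

0, 1, 2, 3, 4, 5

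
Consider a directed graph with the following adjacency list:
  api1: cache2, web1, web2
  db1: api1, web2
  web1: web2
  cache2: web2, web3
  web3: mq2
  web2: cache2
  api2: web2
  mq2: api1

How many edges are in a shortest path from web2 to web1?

5

Distance 0: web2.
Distance 1: cache2.
Distance 2: web3.
Distance 3: mq2.
Distance 4: api1.
Distance 5: web1 — contains web1.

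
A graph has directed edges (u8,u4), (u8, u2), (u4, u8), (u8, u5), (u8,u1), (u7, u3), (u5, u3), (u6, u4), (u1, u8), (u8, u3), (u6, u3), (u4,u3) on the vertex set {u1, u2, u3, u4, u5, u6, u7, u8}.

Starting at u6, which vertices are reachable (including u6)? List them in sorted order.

u1, u2, u3, u4, u5, u6, u8

Start at u6.
Its neighbours: u3, u4.
Then their neighbours: u8.
Then next layer: u1, u2, u5.
Nothing further is reachable.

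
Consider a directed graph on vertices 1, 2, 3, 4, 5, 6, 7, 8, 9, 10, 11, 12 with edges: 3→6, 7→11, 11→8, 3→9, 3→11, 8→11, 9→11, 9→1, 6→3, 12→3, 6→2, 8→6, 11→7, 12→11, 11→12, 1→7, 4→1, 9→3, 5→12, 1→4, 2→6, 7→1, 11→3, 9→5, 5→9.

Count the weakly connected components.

2

From 1: component {1, 2, 3, 4, 5, 6, 7, 8, 9, 11, 12}.
From 10: component {10}.
That's 2 components.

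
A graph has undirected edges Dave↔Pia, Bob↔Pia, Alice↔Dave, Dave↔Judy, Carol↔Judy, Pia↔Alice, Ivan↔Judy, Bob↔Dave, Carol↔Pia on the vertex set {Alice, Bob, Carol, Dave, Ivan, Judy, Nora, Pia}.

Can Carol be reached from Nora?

Nora has no edges, so nothing is reachable from it.

No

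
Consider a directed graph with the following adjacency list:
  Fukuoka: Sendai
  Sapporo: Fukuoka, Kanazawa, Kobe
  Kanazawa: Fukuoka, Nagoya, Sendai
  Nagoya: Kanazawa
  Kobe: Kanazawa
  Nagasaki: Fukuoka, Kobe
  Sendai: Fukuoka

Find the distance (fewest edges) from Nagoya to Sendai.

2

Distance 0: Nagoya.
Distance 1: Kanazawa.
Distance 2: Fukuoka, Sendai — contains Sendai.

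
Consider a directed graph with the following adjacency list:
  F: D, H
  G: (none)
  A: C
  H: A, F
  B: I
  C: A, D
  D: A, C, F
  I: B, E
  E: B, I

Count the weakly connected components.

From A: component {A, C, D, F, H}.
From B: component {B, E, I}.
From G: component {G}.
That's 3 components.

3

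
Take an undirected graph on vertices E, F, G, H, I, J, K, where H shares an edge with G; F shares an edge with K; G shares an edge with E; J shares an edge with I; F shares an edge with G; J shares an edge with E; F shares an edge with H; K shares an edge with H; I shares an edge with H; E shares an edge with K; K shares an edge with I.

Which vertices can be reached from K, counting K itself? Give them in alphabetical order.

E, F, G, H, I, J, K

Start at K.
Its neighbours: E, F, H, I.
Then their neighbours: G, J.
Every vertex is now reached.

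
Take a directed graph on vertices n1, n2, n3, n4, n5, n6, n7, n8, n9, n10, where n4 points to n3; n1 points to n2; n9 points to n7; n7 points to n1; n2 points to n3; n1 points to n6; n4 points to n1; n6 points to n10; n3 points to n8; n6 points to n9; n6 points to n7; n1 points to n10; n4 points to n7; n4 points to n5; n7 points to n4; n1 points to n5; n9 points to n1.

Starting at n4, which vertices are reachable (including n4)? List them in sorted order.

Start at n4.
Its neighbours: n1, n3, n5, n7.
Then their neighbours: n2, n6, n8, n10.
Then next layer: n9.
Every vertex is now reached.

n1, n2, n3, n4, n5, n6, n7, n8, n9, n10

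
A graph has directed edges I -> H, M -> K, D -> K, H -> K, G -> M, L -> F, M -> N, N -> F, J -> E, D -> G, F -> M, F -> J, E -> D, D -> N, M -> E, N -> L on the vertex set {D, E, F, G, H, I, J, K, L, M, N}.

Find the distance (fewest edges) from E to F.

Distance 0: E.
Distance 1: D.
Distance 2: G, K, N.
Distance 3: F, L, M — contains F.

3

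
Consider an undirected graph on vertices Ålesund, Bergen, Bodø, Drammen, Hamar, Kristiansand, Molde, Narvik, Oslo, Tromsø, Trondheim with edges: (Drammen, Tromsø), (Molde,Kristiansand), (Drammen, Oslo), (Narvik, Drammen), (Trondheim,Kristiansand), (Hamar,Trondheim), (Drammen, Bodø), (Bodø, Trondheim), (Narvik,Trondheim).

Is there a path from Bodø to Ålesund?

No

Explore from Bodø.
Distance 1: reach Drammen, Trondheim.
Distance 2: reach Hamar, Kristiansand, Narvik, Oslo, Tromsø.
Distance 3: reach Molde.
The search is exhausted without reaching Ålesund; it lies in a different component.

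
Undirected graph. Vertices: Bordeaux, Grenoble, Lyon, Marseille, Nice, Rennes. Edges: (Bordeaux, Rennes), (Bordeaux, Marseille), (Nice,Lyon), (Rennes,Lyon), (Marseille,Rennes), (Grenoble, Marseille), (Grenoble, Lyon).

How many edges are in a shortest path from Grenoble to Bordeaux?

2

Distance 0: Grenoble.
Distance 1: Lyon, Marseille.
Distance 2: Bordeaux, Nice, Rennes — contains Bordeaux.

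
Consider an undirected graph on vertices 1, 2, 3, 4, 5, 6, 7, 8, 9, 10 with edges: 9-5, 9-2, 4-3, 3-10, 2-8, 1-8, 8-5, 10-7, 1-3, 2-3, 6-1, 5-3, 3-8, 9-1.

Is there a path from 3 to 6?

Explore from 3.
Distance 1: reach 1, 2, 4, 5, 8, 10.
Distance 2: reach 6, 7, 9.
Found 6.

Yes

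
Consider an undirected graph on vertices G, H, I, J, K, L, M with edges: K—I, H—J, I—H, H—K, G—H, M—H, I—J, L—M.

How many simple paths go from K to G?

3

K–H–G
K–I–H–G
K–I–J–H–G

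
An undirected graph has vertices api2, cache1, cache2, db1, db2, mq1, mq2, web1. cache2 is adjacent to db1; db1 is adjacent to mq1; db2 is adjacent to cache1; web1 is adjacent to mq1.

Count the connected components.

4

From api2: component {api2}.
From cache1: component {cache1, db2}.
From cache2: component {cache2, db1, mq1, web1}.
From mq2: component {mq2}.
That's 4 components.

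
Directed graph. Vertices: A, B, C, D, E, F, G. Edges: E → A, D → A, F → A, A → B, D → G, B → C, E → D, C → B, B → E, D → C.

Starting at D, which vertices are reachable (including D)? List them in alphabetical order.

Start at D.
Its neighbours: A, C, G.
Then their neighbours: B.
Then next layer: E.
Nothing further is reachable.

A, B, C, D, E, G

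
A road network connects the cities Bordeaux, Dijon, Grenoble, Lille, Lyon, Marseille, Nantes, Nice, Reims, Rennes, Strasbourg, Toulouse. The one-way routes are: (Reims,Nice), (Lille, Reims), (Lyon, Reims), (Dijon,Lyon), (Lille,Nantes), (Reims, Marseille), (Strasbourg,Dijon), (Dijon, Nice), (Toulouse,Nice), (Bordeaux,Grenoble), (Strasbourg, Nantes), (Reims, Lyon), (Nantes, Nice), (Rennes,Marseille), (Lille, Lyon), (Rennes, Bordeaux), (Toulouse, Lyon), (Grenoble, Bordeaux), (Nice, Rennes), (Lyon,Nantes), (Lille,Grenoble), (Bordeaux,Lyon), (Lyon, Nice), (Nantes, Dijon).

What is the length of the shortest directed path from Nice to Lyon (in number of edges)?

3

Distance 0: Nice.
Distance 1: Rennes.
Distance 2: Bordeaux, Marseille.
Distance 3: Grenoble, Lyon — contains Lyon.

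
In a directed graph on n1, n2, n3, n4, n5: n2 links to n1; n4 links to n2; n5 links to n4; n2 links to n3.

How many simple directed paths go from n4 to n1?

1

n4→n2→n1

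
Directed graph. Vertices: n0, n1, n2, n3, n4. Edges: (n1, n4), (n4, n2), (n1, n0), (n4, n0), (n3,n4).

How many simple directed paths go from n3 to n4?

n3→n4

1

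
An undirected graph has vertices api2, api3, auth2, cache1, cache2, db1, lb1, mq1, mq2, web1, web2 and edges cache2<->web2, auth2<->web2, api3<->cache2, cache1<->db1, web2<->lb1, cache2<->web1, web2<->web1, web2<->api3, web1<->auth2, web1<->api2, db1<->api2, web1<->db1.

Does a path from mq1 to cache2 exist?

mq1 has no edges, so nothing is reachable from it.

No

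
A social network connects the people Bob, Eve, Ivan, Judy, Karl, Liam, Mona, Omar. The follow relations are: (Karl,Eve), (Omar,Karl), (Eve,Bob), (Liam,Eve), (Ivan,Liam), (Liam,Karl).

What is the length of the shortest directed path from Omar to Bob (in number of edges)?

3

Distance 0: Omar.
Distance 1: Karl.
Distance 2: Eve.
Distance 3: Bob — contains Bob.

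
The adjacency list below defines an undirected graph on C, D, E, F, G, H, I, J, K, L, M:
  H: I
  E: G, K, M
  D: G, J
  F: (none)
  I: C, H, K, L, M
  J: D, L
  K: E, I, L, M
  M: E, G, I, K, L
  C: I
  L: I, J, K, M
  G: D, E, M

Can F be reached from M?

Explore from M.
Distance 1: reach E, G, I, K, L.
Distance 2: reach C, D, H, J.
The search is exhausted without reaching F; it lies in a different component.

No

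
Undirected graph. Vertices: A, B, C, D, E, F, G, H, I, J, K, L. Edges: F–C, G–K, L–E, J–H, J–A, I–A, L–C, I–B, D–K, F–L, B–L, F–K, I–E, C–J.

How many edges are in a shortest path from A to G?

5

Distance 0: A.
Distance 1: I, J.
Distance 2: B, C, E, H.
Distance 3: F, L.
Distance 4: K.
Distance 5: D, G — contains G.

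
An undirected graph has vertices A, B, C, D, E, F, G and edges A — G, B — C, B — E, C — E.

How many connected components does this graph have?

From A: component {A, G}.
From B: component {B, C, E}.
From D: component {D}.
From F: component {F}.
That's 4 components.

4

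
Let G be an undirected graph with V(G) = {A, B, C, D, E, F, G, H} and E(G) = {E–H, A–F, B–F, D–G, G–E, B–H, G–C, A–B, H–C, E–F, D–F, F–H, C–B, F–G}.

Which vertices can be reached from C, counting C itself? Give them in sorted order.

Start at C.
Its neighbours: B, G, H.
Then their neighbours: A, D, E, F.
Every vertex is now reached.

A, B, C, D, E, F, G, H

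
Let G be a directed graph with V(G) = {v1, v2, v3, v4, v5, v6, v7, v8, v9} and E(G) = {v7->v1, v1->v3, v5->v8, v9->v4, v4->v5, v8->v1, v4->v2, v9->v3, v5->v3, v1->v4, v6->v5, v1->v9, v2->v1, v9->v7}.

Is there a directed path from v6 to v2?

Yes

Explore from v6.
Distance 1: reach v5.
Distance 2: reach v3, v8.
Distance 3: reach v1.
Distance 4: reach v4, v9.
Distance 5: reach v2, v7.
Found v2.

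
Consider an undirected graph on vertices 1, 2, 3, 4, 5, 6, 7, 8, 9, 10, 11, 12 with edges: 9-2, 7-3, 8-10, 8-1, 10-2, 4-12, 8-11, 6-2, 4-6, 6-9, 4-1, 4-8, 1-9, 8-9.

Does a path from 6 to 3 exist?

No

Explore from 6.
Distance 1: reach 2, 4, 9.
Distance 2: reach 1, 8, 10, 12.
Distance 3: reach 11.
The search is exhausted without reaching 3; it lies in a different component.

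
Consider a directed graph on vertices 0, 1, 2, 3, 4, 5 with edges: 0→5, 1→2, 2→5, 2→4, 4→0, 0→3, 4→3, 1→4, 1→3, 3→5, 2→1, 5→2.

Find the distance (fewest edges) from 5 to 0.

3

Distance 0: 5.
Distance 1: 2.
Distance 2: 1, 4.
Distance 3: 0, 3 — contains 0.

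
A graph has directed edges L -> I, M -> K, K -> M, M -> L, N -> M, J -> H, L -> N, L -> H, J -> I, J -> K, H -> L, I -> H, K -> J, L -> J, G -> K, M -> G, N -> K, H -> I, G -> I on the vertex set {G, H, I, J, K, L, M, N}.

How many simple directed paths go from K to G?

K→J→H→L→N→M→G
K→J→I→H→L→N→M→G
K→M→G

3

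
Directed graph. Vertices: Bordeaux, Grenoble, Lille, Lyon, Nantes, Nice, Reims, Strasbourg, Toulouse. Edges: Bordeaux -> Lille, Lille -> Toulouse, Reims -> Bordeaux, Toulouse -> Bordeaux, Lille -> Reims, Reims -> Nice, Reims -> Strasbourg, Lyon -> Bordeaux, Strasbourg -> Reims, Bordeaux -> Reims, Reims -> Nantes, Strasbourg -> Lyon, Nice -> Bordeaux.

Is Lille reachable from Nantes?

No

Nantes has no outgoing edges, so nothing is reachable from it.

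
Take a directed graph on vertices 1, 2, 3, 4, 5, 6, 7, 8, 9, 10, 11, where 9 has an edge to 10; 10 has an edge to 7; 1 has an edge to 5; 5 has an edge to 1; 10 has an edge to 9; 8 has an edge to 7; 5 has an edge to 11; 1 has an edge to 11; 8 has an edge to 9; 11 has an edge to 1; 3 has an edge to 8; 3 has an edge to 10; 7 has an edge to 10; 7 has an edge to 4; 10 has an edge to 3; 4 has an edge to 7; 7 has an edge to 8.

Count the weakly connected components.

From 1: component {1, 5, 11}.
From 2: component {2}.
From 3: component {3, 4, 7, 8, 9, 10}.
From 6: component {6}.
That's 4 components.

4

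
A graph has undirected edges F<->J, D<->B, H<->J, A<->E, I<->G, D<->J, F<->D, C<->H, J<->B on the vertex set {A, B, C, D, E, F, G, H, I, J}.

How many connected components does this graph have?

From A: component {A, E}.
From B: component {B, C, D, F, H, J}.
From G: component {G, I}.
That's 3 components.

3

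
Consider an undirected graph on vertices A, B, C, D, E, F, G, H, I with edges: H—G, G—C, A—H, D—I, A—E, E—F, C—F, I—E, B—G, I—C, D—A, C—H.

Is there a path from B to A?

Explore from B.
Distance 1: reach G.
Distance 2: reach C, H.
Distance 3: reach A, F, I.
Found A.

Yes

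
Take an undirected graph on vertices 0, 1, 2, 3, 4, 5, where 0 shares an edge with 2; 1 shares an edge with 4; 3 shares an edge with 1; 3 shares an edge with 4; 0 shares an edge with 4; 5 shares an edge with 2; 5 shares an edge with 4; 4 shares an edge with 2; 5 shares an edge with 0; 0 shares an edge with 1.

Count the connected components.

From 0: component {0, 1, 2, 3, 4, 5}.
That's 1 component.

1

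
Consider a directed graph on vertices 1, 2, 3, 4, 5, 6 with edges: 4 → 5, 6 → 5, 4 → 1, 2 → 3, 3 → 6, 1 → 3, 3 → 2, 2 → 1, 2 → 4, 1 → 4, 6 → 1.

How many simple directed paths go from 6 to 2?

6→1→3→2

1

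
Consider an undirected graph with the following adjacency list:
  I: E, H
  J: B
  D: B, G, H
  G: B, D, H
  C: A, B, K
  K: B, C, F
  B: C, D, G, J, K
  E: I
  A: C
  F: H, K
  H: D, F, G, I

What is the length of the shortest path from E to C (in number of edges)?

Distance 0: E.
Distance 1: I.
Distance 2: H.
Distance 3: D, F, G.
Distance 4: B, K.
Distance 5: C, J — contains C.

5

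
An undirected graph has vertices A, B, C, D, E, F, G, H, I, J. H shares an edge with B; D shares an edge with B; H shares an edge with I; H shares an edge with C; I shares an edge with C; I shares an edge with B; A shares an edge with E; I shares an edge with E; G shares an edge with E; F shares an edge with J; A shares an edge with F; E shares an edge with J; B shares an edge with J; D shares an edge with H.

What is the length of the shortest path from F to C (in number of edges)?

4

Distance 0: F.
Distance 1: A, J.
Distance 2: B, E.
Distance 3: D, G, H, I.
Distance 4: C — contains C.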